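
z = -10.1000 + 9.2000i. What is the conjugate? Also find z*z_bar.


z_bar = -10.1000 - 9.2000i
z*z_bar = (-10.1)^2 + 9.2^2 = 102.01 + 84.64 = 186.65

z_bar = -10.1000 - 9.2000i, z*z_bar = 186.65


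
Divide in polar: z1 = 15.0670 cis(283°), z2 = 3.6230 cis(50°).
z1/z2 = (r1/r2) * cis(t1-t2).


r = 15.0670 / 3.6230 = 4.1587
theta = 283° - 50° = 233° = 233° (mod 360)

4.1587 cis(233°)


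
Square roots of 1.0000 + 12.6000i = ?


|z| = sqrt(1+158.76) = 12.6396
sqrt((|z|+a)/2) = sqrt((12.6396+1)/2) = sqrt(6.8198) = 2.6115
sqrt((|z|-a)/2) = sqrt((12.6396-1)/2) = sqrt(5.8198) = 2.4124

±(2.6115 + 2.4124i) i.e. 2.6115 + 2.4124i and -2.6115 - 2.4124i


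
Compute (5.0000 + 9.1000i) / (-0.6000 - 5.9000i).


Conjugate of z2 = -0.6000 + 5.9000i
Numerator: (5.0000 + 9.1000i)(-0.6000 + 5.9000i) = -56.6900 + 24.0400i
Denominator: (-0.6)^2 + (-5.9)^2 = 35.17
Result = (-56.6900 + 24.0400i)/35.17

-1.6119 + 0.6835i


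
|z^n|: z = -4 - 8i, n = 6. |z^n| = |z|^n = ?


|z| = sqrt(16+64) = sqrt(80) = 8.9443
|z^6| = |z|^6 = (sqrt(80))^6 = 80^3 = 512000

|z^6| = 512000


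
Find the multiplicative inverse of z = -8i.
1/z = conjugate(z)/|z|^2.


|z|^2 = 0+64 = 64
1/z = (0 + 8i)/64

1/z = 0 + 0.1250i


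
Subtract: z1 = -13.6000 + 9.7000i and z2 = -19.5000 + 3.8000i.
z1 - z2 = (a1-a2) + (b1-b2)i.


Real: -13.6 + 19.5 = 5.9
Imag: 9.7 - 3.8 = 5.9

5.9000 + 5.9000i


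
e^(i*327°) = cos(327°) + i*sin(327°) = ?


cos(327°) = 0.8387
sin(327°) = -0.5446

e^(i*327°) = 0.8387 - 0.5446i


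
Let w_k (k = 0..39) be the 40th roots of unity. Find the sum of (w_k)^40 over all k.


The roots are w_k = w^k with w = e^(2*pi*i/40), and (w^k)^40 = (w^40)^k.
So S = 1 + u + u^2 + ... + u^(39) with u = w^40.
40 = 1*40 + 0, so 40 is a multiple of 40 and u = (w^40)^1 = 1.
Every one of the 40 terms equals 1: S = 40

S = 40


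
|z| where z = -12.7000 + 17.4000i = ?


|z| = sqrt((-12.7)^2 + 17.4^2) = sqrt(161.29 + 302.76) = sqrt(464.05) = 21.5418

|z| = 21.5418


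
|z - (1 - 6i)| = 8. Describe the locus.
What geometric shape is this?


|z - z0| = r is a circle with center z0 and radius r.
Center = (1, -6), radius = 8

Circle with center (1, -6) and radius 8


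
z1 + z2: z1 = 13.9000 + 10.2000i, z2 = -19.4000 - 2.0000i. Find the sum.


Real: 13.9 - 19.4 = -5.5
Imag: 10.2 - 2 = 8.2

-5.5000 + 8.2000i


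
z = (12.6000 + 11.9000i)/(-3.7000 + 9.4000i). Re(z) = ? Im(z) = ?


Multiply by conjugate: (12.6000 + 11.9000i)(-3.7000 - 9.4000i) / ((-3.7)^2 + 9.4^2)
Numerator real = 12.6*(-3.7) + 11.9*9.4 = 65.24
Numerator imag = 11.9*(-3.7) - 12.6*9.4 = -162.47
Denominator = 102.05
Re(z) = 65.24/102.05 = 0.6393
Im(z) = -162.47/102.05 = -1.5921

Re(z) = 0.6393, Im(z) = -1.5921


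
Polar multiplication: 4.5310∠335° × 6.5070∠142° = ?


r = 4.5310 * 6.5070 = 29.4832
theta = 335° + 142° = 477° = 117° (mod 360)

29.4832 cis(117°)


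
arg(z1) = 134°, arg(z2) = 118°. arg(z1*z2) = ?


arg(z1*z2) = 134° + 118° = 252°
Normalized to (-180°, 180°]: -108°

-108°


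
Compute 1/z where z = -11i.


|z|^2 = 0+121 = 121
1/z = (0 + 11i)/121

1/z = 0 + 0.0909i


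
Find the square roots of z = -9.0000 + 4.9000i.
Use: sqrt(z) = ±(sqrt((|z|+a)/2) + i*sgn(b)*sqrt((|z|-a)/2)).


|z| = sqrt(81+24.01) = 10.2474
sqrt((|z|+a)/2) = sqrt((10.2474+(-9))/2) = sqrt(0.6237) = 0.7898
sqrt((|z|-a)/2) = sqrt((10.2474-(-9))/2) = sqrt(9.6237) = 3.1022

±(0.7898 + 3.1022i) i.e. 0.7898 + 3.1022i and -0.7898 - 3.1022i


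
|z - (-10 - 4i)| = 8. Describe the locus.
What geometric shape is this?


|z - z0| = r is a circle with center z0 and radius r.
Center = (-10, -4), radius = 8

Circle with center (-10, -4) and radius 8


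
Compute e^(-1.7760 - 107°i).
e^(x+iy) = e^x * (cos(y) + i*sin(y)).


e^-1.7760 = 0.1693
cos(-107°) = -0.2924
sin(-107°) = -0.9563
Real = 0.1693*(-0.2924) = -0.0495
Imag = 0.1693*(-0.9563) = -0.1619

-0.0495 - 0.1619i


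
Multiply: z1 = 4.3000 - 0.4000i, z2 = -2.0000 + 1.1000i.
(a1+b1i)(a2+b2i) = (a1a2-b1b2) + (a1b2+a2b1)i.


Real = 4.3*(-2) - (-0.4)*1.1 = -8.6 - (-0.44) = -8.16
Imag = 4.3*1.1 - (2)*(-0.4) = 4.73 + 0.8 = 5.53

-8.1600 + 5.5300i


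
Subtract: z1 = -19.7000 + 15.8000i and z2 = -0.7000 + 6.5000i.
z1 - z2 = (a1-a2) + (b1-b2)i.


Real: -19.7 + 0.7 = -19
Imag: 15.8 - 6.5 = 9.3

-19.0000 + 9.3000i


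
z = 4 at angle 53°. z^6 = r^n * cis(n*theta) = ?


r^6 = 4^6 = 4096
n*theta = 6*53° = 318° = 318° (mod 360)
a = 4096*cos(318°) = 3043.9212
b = 4096*sin(318°) = -2740.7590

4096 cis(318°) = 3043.9212 - 2740.7590i


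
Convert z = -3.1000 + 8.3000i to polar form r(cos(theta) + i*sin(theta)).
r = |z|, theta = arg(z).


r = sqrt(9.61+68.89) = sqrt(78.5) = 8.8600
theta = atan2(8.3, -3.1) = 110.4804 degrees

r = 8.8600, theta = 110.4804 degrees


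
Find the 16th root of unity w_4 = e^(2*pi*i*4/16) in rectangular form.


Angle = 360*4/16 = 90°
a = cos(90°) = 0
b = sin(90°) = 1.0000

0 + 1.0000i


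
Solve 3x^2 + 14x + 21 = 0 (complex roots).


disc = 14^2 - 4*3*21 = 196 - 252 = -56
sqrt(|disc|) = sqrt(56) = 7.4833
Real part = -14/(2*3) = -2.3333
Imag part = 7.4833/(2*3) = 1.2472

-2.3333 ± 1.2472i


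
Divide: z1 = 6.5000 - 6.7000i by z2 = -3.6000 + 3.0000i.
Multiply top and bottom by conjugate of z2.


Conjugate of z2 = -3.6000 - 3.0000i
Numerator: (6.5000 - 6.7000i)(-3.6000 - 3.0000i) = -43.5000 + 4.6200i
Denominator: (-3.6)^2 + 3^2 = 21.96
Result = (-43.5000 + 4.6200i)/21.96

-1.9809 + 0.2104i


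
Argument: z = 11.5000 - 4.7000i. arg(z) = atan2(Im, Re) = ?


Re = 11.5, Im = -4.7
arg = atan2(-4.7, 11.5) = -22.2296 degrees

arg(z) = -22.2296 degrees


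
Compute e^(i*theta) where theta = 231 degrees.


cos(231°) = -0.6293
sin(231°) = -0.7771

e^(i*231°) = -0.6293 - 0.7771i


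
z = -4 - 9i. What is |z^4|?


|z| = sqrt(16+81) = sqrt(97) = 9.8489
|z^4| = |z|^4 = (sqrt(97))^4 = 97^2 = 9409

|z^4| = 9409


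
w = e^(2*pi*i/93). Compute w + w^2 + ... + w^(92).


With w = e^(2*pi*i/93), all 93 of the 93th roots of unity w^0 = 1, w, ..., w^(92) sum to 0: 1 + w + ... + w^(92) = (1 - w^93)/(1 - w) = 0 since w^93 = 1, w ≠ 1.
Removing the root 1: w + w^2 + ... + w^(92) = 0 - 1 = -1

Sum = -1


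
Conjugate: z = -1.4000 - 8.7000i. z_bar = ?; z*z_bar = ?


z_bar = -1.4000 + 8.7000i
z*z_bar = (-1.4)^2 + (-8.7)^2 = 1.96 + 75.69 = 77.65

z_bar = -1.4000 + 8.7000i, z*z_bar = 77.65


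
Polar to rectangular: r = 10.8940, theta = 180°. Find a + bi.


a = 10.8940*cos(180°) = 10.8940*(-1) = -10.8940
b = 10.8940*sin(180°) = 10.8940*0 = 0

-10.8940 + 0i


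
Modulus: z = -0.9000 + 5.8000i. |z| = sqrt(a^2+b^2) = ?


|z| = sqrt((-0.9)^2 + 5.8^2) = sqrt(0.81 + 33.64) = sqrt(34.45) = 5.8694

|z| = 5.8694


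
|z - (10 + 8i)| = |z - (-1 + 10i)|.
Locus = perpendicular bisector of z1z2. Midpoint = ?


Equal distances means the locus is the perpendicular bisector of z1 and z2.
Midpoint = ((10+(-1))/2, (8+10)/2) = (4.5000, 9.0000)

Perpendicular bisector through (4.5000, 9.0000)


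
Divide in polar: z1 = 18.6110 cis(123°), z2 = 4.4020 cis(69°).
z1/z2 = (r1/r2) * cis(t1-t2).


r = 18.6110 / 4.4020 = 4.2279
theta = 123° - 69° = 54° = 54° (mod 360)

4.2279 cis(54°)


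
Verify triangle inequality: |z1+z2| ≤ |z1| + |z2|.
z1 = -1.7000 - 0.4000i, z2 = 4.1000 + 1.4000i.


|z1| = sqrt((-1.7)^2 + (-0.4)^2) = sqrt(3.05) = 1.7464
|z2| = sqrt(4.1^2 + 1.4^2) = sqrt(18.77) = 4.3324
z1+z2 = 2.4000 + 1.0000i
|z1+z2| = sqrt(6.76) = 2.6000
|z1|+|z2| = 1.7464 + 4.3324 = 6.0788

|z1+z2| = 2.6000 ≤ |z1|+|z2| = 6.0788 (verified)


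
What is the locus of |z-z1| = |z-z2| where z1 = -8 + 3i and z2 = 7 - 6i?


Equal distances means the locus is the perpendicular bisector of z1 and z2.
Midpoint = ((-8+7)/2, (3+(-6))/2) = (-0.5000, -1.5000)

Perpendicular bisector through (-0.5000, -1.5000)


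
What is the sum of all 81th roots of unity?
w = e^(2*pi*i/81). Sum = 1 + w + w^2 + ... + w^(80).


The sum of all 81th roots of unity is 0.
Geometric series: (1 - w^81)/(1 - w) = (1-1)/(1-w) = 0 since w^81 = 1, w ≠ 1.
Alternatively: coefficient of z^80 in z^81 - 1 is 0.

0


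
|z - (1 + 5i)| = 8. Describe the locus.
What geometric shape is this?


|z - z0| = r is a circle with center z0 and radius r.
Center = (1, 5), radius = 8

Circle with center (1, 5) and radius 8


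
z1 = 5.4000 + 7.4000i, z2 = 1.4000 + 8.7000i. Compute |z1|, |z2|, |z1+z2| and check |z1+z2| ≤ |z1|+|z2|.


|z1| = sqrt(5.4^2 + 7.4^2) = sqrt(83.92) = 9.1608
|z2| = sqrt(1.4^2 + 8.7^2) = sqrt(77.65) = 8.8119
z1+z2 = 6.8000 + 16.1000i
|z1+z2| = sqrt(305.45) = 17.4771
|z1|+|z2| = 9.1608 + 8.8119 = 17.9727

|z1+z2| = 17.4771 ≤ |z1|+|z2| = 17.9727 (verified)


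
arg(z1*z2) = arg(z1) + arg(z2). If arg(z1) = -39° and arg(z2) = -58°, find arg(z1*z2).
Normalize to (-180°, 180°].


arg(z1*z2) = -39° - 58° = -97°
Normalized to (-180°, 180°]: -97°

-97°


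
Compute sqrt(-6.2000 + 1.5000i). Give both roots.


|z| = sqrt(38.44+2.25) = 6.3789
sqrt((|z|+a)/2) = sqrt((6.3789+(-6.2))/2) = sqrt(0.0894) = 0.2991
sqrt((|z|-a)/2) = sqrt((6.3789-(-6.2))/2) = sqrt(6.2894) = 2.5079

±(0.2991 + 2.5079i) i.e. 0.2991 + 2.5079i and -0.2991 - 2.5079i


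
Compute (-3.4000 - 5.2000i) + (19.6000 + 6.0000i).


Real: -3.4 + 19.6 = 16.2
Imag: -5.2 + 6 = 0.8

16.2000 + 0.8000i


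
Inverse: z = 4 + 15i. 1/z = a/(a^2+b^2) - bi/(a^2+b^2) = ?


|z|^2 = 16+225 = 241
1/z = (4 - 15i)/241

1/z = 0.0166 - 0.0622i


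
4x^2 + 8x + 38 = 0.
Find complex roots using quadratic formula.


disc = 8^2 - 4*4*38 = 64 - 608 = -544
sqrt(|disc|) = sqrt(544) = 23.3238
Real part = -8/(2*4) = -1.0000
Imag part = 23.3238/(2*4) = 2.9155

-1.0000 ± 2.9155i


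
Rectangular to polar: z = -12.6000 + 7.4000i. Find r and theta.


r = sqrt(158.76+54.76) = sqrt(213.52) = 14.6123
theta = atan2(7.4, -12.6) = 149.5742 degrees

r = 14.6123, theta = 149.5742 degrees


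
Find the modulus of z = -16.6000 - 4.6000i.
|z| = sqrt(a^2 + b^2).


|z| = sqrt((-16.6)^2 + (-4.6)^2) = sqrt(275.56 + 21.16) = sqrt(296.72) = 17.2256

|z| = 17.2256


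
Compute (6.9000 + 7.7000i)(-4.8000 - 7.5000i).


Real = 6.9*(-4.8) - 7.7*(-7.5) = -33.12 - (-57.75) = 24.63
Imag = 6.9*(-7.5) - (4.8)*7.7 = -51.75 - (36.96) = -88.71

24.6300 - 88.7100i


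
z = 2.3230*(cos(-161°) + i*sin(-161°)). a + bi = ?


a = 2.3230*cos(-161°) = 2.3230*(-0.9455) = -2.1964
b = 2.3230*sin(-161°) = 2.3230*(-0.32557) = -0.7563

-2.1964 - 0.7563i


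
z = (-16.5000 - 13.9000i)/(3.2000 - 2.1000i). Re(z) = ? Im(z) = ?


Multiply by conjugate: (-16.5000 - 13.9000i)(3.2000 + 2.1000i) / (3.2^2 + (-2.1)^2)
Numerator real = -16.5*3.2 - (13.9)*(-2.1) = -23.61
Numerator imag = -13.9*3.2 - (-16.5)*(-2.1) = -79.13
Denominator = 14.65
Re(z) = -23.61/14.65 = -1.6116
Im(z) = -79.13/14.65 = -5.4014

Re(z) = -1.6116, Im(z) = -5.4014


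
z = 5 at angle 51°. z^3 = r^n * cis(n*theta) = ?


r^3 = 5^3 = 125
n*theta = 3*51° = 153° = 153° (mod 360)
a = 125*cos(153°) = -111.3758
b = 125*sin(153°) = 56.7488

125 cis(153°) = -111.3758 + 56.7488i


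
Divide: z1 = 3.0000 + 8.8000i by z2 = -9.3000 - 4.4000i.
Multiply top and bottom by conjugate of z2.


Conjugate of z2 = -9.3000 + 4.4000i
Numerator: (3.0000 + 8.8000i)(-9.3000 + 4.4000i) = -66.6200 - 68.6400i
Denominator: (-9.3)^2 + (-4.4)^2 = 105.85
Result = (-66.6200 - 68.6400i)/105.85

-0.6294 - 0.6485i


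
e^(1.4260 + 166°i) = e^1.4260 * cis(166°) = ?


e^1.4260 = 4.1620
cos(166°) = -0.9703
sin(166°) = 0.24192
Real = 4.1620*(-0.9703) = -4.0384
Imag = 4.1620*0.24192 = 1.0069

-4.0384 + 1.0069i


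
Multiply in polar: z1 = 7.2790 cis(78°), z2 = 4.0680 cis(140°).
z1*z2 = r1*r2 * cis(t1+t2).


r = 7.2790 * 4.0680 = 29.6110
theta = 78° + 140° = 218° = 218° (mod 360)

29.6110 cis(218°)


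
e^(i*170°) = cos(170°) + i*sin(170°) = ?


cos(170°) = -0.9848
sin(170°) = 0.1736

e^(i*170°) = -0.9848 + 0.1736i


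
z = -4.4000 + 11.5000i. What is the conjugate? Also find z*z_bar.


z_bar = -4.4000 - 11.5000i
z*z_bar = (-4.4)^2 + 11.5^2 = 19.36 + 132.25 = 151.61

z_bar = -4.4000 - 11.5000i, z*z_bar = 151.61


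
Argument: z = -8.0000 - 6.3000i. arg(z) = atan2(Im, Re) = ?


Re = -8, Im = -6.3
arg = atan2(-6.3, -8) = -141.7796 degrees

arg(z) = -141.7796 degrees


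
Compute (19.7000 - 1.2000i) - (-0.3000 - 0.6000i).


Real: 19.7 + 0.3 = 20
Imag: -1.2 + 0.6 = -0.6

20.0000 - 0.6000i


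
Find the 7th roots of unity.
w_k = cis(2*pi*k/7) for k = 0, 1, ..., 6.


The 7th roots of unity are cis(360k/7°) for k=0..6
Angle step = 360/7 = 51.4286°
Primitive root: cis(51.4286°)
Primitive root = 0.6235 + 0.7818i

7 roots at angles: 0°, 51.4286°, 102.8571°, 154.2857°, 205.7143°, 257.1429°, 308.5714°


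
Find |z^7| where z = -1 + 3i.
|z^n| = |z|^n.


|z| = sqrt(1+9) = sqrt(10) = 3.1623
|z^7| = |z|^7 = (sqrt(10))^7 = 10^3 * sqrt(10) = 1000*sqrt(10)

|z^7| = 1000*sqrt(10) ≈ 3162.2777


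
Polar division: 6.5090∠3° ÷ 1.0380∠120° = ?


r = 6.5090 / 1.0380 = 6.2707
theta = 3° - 120° = -117° = 243° (mod 360)

6.2707 cis(243°)


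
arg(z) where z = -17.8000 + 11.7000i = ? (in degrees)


Re = -17.8, Im = 11.7
arg = atan2(11.7, -17.8) = 146.6829 degrees

arg(z) = 146.6829 degrees


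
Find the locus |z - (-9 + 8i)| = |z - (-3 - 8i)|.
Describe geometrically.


Equal distances means the locus is the perpendicular bisector of z1 and z2.
Midpoint = ((-9+(-3))/2, (8+(-8))/2) = (-6.0000, 0)

Perpendicular bisector through (-6.0000, 0)


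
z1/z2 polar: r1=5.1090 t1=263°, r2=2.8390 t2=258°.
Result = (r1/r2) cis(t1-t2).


r = 5.1090 / 2.8390 = 1.7996
theta = 263° - 258° = 5° = 5° (mod 360)

1.7996 cis(5°)


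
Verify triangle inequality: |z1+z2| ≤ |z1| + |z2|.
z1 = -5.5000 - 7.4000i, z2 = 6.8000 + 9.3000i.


|z1| = sqrt((-5.5)^2 + (-7.4)^2) = sqrt(85.01) = 9.2201
|z2| = sqrt(6.8^2 + 9.3^2) = sqrt(132.73) = 11.5209
z1+z2 = 1.3000 + 1.9000i
|z1+z2| = sqrt(5.3) = 2.3022
|z1|+|z2| = 9.2201 + 11.5209 = 20.7410

|z1+z2| = 2.3022 ≤ |z1|+|z2| = 20.7410 (verified)


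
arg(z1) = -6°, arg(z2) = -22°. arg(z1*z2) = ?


arg(z1*z2) = -6° - 22° = -28°
Normalized to (-180°, 180°]: -28°

-28°


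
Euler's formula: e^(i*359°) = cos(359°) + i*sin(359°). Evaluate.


cos(359°) = 0.9998
sin(359°) = -0.0175

e^(i*359°) = 0.9998 - 0.0175i


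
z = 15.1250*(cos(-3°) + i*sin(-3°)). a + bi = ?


a = 15.1250*cos(-3°) = 15.1250*0.99863 = 15.1043
b = 15.1250*sin(-3°) = 15.1250*(-0.05234) = -0.7916

15.1043 - 0.7916i


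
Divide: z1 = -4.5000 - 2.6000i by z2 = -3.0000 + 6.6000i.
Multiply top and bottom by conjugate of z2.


Conjugate of z2 = -3.0000 - 6.6000i
Numerator: (-4.5000 - 2.6000i)(-3.0000 - 6.6000i) = -3.6600 + 37.5000i
Denominator: (-3)^2 + 6.6^2 = 52.56
Result = (-3.6600 + 37.5000i)/52.56

-0.0696 + 0.7135i


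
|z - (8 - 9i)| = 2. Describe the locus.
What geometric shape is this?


|z - z0| = r is a circle with center z0 and radius r.
Center = (8, -9), radius = 2

Circle with center (8, -9) and radius 2


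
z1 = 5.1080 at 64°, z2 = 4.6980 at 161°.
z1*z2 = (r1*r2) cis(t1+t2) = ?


r = 5.1080 * 4.6980 = 23.9974
theta = 64° + 161° = 225° = 225° (mod 360)

23.9974 cis(225°)


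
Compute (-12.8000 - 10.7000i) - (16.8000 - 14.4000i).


Real: -12.8 - 16.8 = -29.6
Imag: -10.7 + 14.4 = 3.7

-29.6000 + 3.7000i


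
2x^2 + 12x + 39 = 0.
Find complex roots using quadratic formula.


disc = 12^2 - 4*2*39 = 144 - 312 = -168
sqrt(|disc|) = sqrt(168) = 12.9615
Real part = -12/(2*2) = -3.0000
Imag part = 12.9615/(2*2) = 3.2404

-3.0000 ± 3.2404i


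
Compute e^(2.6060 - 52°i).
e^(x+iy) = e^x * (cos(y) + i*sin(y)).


e^2.6060 = 13.5448
cos(-52°) = 0.61566
sin(-52°) = -0.78801
Real = 13.5448*0.61566 = 8.3390
Imag = 13.5448*(-0.78801) = -10.6734

8.3390 - 10.6734i


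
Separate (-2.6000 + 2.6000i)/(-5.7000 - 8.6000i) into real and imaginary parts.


Multiply by conjugate: (-2.6000 + 2.6000i)(-5.7000 + 8.6000i) / ((-5.7)^2 + (-8.6)^2)
Numerator real = -2.6*(-5.7) + 2.6*(-8.6) = -7.54
Numerator imag = 2.6*(-5.7) - (-2.6)*(-8.6) = -37.18
Denominator = 106.45
Re(z) = -7.54/106.45 = -0.0708
Im(z) = -37.18/106.45 = -0.3493

Re(z) = -0.0708, Im(z) = -0.3493


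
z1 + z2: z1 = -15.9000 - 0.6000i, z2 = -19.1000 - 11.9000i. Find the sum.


Real: -15.9 - 19.1 = -35
Imag: -0.6 - 11.9 = -12.5

-35.0000 - 12.5000i


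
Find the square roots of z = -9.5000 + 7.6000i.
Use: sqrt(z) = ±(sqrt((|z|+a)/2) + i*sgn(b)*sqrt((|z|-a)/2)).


|z| = sqrt(90.25+57.76) = 12.1659
sqrt((|z|+a)/2) = sqrt((12.1659+(-9.5))/2) = sqrt(1.3330) = 1.1545
sqrt((|z|-a)/2) = sqrt((12.1659-(-9.5))/2) = sqrt(10.8330) = 3.2913

±(1.1545 + 3.2913i) i.e. 1.1545 + 3.2913i and -1.1545 - 3.2913i


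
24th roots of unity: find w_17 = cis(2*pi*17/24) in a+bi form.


Angle = 360*17/24 = 255°
a = cos(255°) = -0.2588
b = sin(255°) = -0.9659

-0.2588 - 0.9659i


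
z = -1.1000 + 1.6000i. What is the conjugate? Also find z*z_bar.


z_bar = -1.1000 - 1.6000i
z*z_bar = (-1.1)^2 + 1.6^2 = 1.21 + 2.56 = 3.77

z_bar = -1.1000 - 1.6000i, z*z_bar = 3.77


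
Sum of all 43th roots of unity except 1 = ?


With w = e^(2*pi*i/43), all 43 of the 43th roots of unity w^0 = 1, w, ..., w^(42) sum to 0: 1 + w + ... + w^(42) = (1 - w^43)/(1 - w) = 0 since w^43 = 1, w ≠ 1.
Removing the root 1: w + w^2 + ... + w^(42) = 0 - 1 = -1

Sum = -1


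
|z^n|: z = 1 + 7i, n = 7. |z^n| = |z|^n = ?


|z| = sqrt(1+49) = sqrt(50) = 7.0711
|z^7| = |z|^7 = (sqrt(50))^7 = 50^3 * sqrt(50) = 125000*sqrt(50)

|z^7| = 125000*sqrt(50) ≈ 883883.4765


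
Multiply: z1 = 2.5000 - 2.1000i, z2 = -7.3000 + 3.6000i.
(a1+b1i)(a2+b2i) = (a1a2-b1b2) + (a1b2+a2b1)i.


Real = 2.5*(-7.3) - (-2.1)*3.6 = -18.25 - (-7.56) = -10.69
Imag = 2.5*3.6 - (7.3)*(-2.1) = 9 + 15.33 = 24.33

-10.6900 + 24.3300i


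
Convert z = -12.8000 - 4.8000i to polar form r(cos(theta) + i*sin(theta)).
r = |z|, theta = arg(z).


r = sqrt(163.84+23.04) = sqrt(186.88) = 13.6704
theta = atan2(-4.8, -12.8) = -159.4440 degrees

r = 13.6704, theta = -159.4440 degrees


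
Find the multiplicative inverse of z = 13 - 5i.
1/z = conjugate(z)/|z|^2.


|z|^2 = 169+25 = 194
1/z = (13 + 5i)/194

1/z = 0.0670 + 0.0258i


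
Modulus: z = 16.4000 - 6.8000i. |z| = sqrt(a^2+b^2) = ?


|z| = sqrt(16.4^2 + (-6.8)^2) = sqrt(268.96 + 46.24) = sqrt(315.2) = 17.7539

|z| = 17.7539


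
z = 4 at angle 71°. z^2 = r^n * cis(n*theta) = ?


r^2 = 4^2 = 16
n*theta = 2*71° = 142° = 142° (mod 360)
a = 16*cos(142°) = -12.6082
b = 16*sin(142°) = 9.8506

16 cis(142°) = -12.6082 + 9.8506i


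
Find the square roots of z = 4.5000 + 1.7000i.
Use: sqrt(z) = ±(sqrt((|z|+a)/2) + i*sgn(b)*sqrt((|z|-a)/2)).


|z| = sqrt(20.25+2.89) = 4.8104
sqrt((|z|+a)/2) = sqrt((4.8104+4.5)/2) = sqrt(4.6552) = 2.1576
sqrt((|z|-a)/2) = sqrt((4.8104-4.5)/2) = sqrt(0.1552) = 0.3940

±(2.1576 + 0.3940i) i.e. 2.1576 + 0.3940i and -2.1576 - 0.3940i


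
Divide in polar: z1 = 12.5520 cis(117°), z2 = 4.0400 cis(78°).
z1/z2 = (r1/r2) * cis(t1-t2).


r = 12.5520 / 4.0400 = 3.1069
theta = 117° - 78° = 39° = 39° (mod 360)

3.1069 cis(39°)


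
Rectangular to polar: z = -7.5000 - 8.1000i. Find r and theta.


r = sqrt(56.25+65.61) = sqrt(121.86) = 11.0390
theta = atan2(-8.1, -7.5) = -132.7974 degrees

r = 11.0390, theta = -132.7974 degrees


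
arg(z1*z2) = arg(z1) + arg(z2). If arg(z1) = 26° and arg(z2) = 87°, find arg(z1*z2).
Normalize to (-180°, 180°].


arg(z1*z2) = 26° + 87° = 113°
Normalized to (-180°, 180°]: 113°

113°


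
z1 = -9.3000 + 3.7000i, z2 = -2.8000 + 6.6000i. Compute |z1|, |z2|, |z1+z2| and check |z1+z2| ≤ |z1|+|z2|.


|z1| = sqrt((-9.3)^2 + 3.7^2) = sqrt(100.18) = 10.0090
|z2| = sqrt((-2.8)^2 + 6.6^2) = sqrt(51.4) = 7.1694
z1+z2 = -12.1000 + 10.3000i
|z1+z2| = sqrt(252.5) = 15.8902
|z1|+|z2| = 10.0090 + 7.1694 = 17.1784

|z1+z2| = 15.8902 ≤ |z1|+|z2| = 17.1784 (verified)


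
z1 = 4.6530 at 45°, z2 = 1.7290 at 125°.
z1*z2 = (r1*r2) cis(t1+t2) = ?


r = 4.6530 * 1.7290 = 8.0450
theta = 45° + 125° = 170° = 170° (mod 360)

8.0450 cis(170°)


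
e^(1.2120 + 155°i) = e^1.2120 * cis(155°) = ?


e^1.2120 = 3.3602
cos(155°) = -0.90631
sin(155°) = 0.42262
Real = 3.3602*(-0.90631) = -3.0454
Imag = 3.3602*0.42262 = 1.4201

-3.0454 + 1.4201i


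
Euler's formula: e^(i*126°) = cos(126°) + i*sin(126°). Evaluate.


cos(126°) = -0.5878
sin(126°) = 0.8090

e^(i*126°) = -0.5878 + 0.8090i


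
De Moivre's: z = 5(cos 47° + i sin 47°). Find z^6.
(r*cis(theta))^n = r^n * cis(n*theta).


r^6 = 5^6 = 15625
n*theta = 6*47° = 282° = 282° (mod 360)
a = 15625*cos(282°) = 3248.6202
b = 15625*sin(282°) = -15283.5563

15625 cis(282°) = 3248.6202 - 15283.5563i


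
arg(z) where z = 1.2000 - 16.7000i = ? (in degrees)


Re = 1.2, Im = -16.7
arg = atan2(-16.7, 1.2) = -85.8900 degrees

arg(z) = -85.8900 degrees


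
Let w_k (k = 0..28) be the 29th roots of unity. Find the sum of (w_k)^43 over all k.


The roots are w_k = w^k with w = e^(2*pi*i/29), and (w^k)^43 = (w^43)^k.
So S = 1 + u + u^2 + ... + u^(28) with u = w^43.
43 = 1*29 + 14, so 43 is not a multiple of 29: u = (w^29)^1 * w^14 = w^14 ≠ 1 (w is a primitive 29th root), while u^29 = (w^29)^43 = 1.
Geometric series: S = (1 - u^29)/(1 - u) = (1 - 1)/(1 - u) = 0

S = 0


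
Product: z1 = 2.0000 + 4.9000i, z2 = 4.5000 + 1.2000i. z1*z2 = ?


Real = 2*4.5 - 4.9*1.2 = 9 - 5.88 = 3.12
Imag = 2*1.2 + 4.5*4.9 = 2.4 + 22.05 = 24.45

3.1200 + 24.4500i


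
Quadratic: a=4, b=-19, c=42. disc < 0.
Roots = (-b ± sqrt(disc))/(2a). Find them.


disc = (-19)^2 - 4*4*42 = 361 - 672 = -311
sqrt(|disc|) = sqrt(311) = 17.6352
Real part = 19/(2*4) = 2.3750
Imag part = 17.6352/(2*4) = 2.2044

2.3750 ± 2.2044i


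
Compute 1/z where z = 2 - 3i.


|z|^2 = 4+9 = 13
1/z = (2 + 3i)/13

1/z = 0.1538 + 0.2308i


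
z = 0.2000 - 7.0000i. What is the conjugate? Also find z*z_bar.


z_bar = 0.2000 + 7.0000i
z*z_bar = 0.2^2 + (-7)^2 = 0.04 + 49 = 49.04

z_bar = 0.2000 + 7.0000i, z*z_bar = 49.04


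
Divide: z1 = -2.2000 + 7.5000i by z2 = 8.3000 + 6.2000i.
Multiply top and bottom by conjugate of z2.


Conjugate of z2 = 8.3000 - 6.2000i
Numerator: (-2.2000 + 7.5000i)(8.3000 - 6.2000i) = 28.2400 + 75.8900i
Denominator: 8.3^2 + 6.2^2 = 107.33
Result = (28.2400 + 75.8900i)/107.33

0.2631 + 0.7071i


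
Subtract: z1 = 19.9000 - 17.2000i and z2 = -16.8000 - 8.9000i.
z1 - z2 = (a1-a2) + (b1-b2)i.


Real: 19.9 + 16.8 = 36.7
Imag: -17.2 + 8.9 = -8.3

36.7000 - 8.3000i


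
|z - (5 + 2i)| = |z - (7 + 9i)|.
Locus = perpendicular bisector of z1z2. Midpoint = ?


Equal distances means the locus is the perpendicular bisector of z1 and z2.
Midpoint = ((5+7)/2, (2+9)/2) = (6.0000, 5.5000)

Perpendicular bisector through (6.0000, 5.5000)


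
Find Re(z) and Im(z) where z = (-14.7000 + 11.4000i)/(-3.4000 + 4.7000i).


Multiply by conjugate: (-14.7000 + 11.4000i)(-3.4000 - 4.7000i) / ((-3.4)^2 + 4.7^2)
Numerator real = -14.7*(-3.4) + 11.4*4.7 = 103.56
Numerator imag = 11.4*(-3.4) - (-14.7)*4.7 = 30.33
Denominator = 33.65
Re(z) = 103.56/33.65 = 3.0776
Im(z) = 30.33/33.65 = 0.9013

Re(z) = 3.0776, Im(z) = 0.9013


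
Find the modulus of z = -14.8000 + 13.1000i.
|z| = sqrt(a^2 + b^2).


|z| = sqrt((-14.8)^2 + 13.1^2) = sqrt(219.04 + 171.61) = sqrt(390.65) = 19.7649

|z| = 19.7649


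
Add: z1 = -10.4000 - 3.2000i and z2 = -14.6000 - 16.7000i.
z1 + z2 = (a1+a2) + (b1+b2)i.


Real: -10.4 - 14.6 = -25
Imag: -3.2 - 16.7 = -19.9

-25.0000 - 19.9000i


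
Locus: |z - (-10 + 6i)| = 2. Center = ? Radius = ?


|z - z0| = r is a circle with center z0 and radius r.
Center = (-10, 6), radius = 2

Circle with center (-10, 6) and radius 2


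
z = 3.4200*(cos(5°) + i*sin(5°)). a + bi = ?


a = 3.4200*cos(5°) = 3.4200*0.9962 = 3.4070
b = 3.4200*sin(5°) = 3.4200*0.08716 = 0.2981

3.4070 + 0.2981i


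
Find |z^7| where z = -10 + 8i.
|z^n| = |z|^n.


|z| = sqrt(100+64) = sqrt(164) = 12.8062
|z^7| = |z|^7 = (sqrt(164))^7 = 164^3 * sqrt(164) = 4410944*sqrt(164)

|z^7| = 4410944*sqrt(164) ≈ 56487644.8727


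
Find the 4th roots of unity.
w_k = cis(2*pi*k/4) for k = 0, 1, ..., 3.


The 4th roots of unity are cis(360k/4°) for k=0..3
Angle step = 360/4 = 90°
Primitive root: cis(90°)
Primitive root = 0 + 1.0000i

4 roots at angles: 0°, 90°, 180°, 270°


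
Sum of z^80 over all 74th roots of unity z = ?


The roots are w_k = w^k with w = e^(2*pi*i/74), and (w^k)^80 = (w^80)^k.
So S = 1 + u + u^2 + ... + u^(73) with u = w^80.
80 = 1*74 + 6, so 80 is not a multiple of 74: u = (w^74)^1 * w^6 = w^6 ≠ 1 (w is a primitive 74th root), while u^74 = (w^74)^80 = 1.
Geometric series: S = (1 - u^74)/(1 - u) = (1 - 1)/(1 - u) = 0

S = 0


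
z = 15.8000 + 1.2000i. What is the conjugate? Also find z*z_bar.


z_bar = 15.8000 - 1.2000i
z*z_bar = 15.8^2 + 1.2^2 = 249.64 + 1.44 = 251.08

z_bar = 15.8000 - 1.2000i, z*z_bar = 251.08


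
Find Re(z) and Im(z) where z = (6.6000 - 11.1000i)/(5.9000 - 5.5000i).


Multiply by conjugate: (6.6000 - 11.1000i)(5.9000 + 5.5000i) / (5.9^2 + (-5.5)^2)
Numerator real = 6.6*5.9 - (11.1)*(-5.5) = 99.99
Numerator imag = -11.1*5.9 - 6.6*(-5.5) = -29.19
Denominator = 65.06
Re(z) = 99.99/65.06 = 1.5369
Im(z) = -29.19/65.06 = -0.4487

Re(z) = 1.5369, Im(z) = -0.4487


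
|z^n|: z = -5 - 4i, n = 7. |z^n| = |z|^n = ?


|z| = sqrt(25+16) = sqrt(41) = 6.4031
|z^7| = |z|^7 = (sqrt(41))^7 = 41^3 * sqrt(41) = 68921*sqrt(41)

|z^7| = 68921*sqrt(41) ≈ 441309.7256


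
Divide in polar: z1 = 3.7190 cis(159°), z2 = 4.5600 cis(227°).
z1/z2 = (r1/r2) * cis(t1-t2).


r = 3.7190 / 4.5600 = 0.8156
theta = 159° - 227° = -68° = 292° (mod 360)

0.8156 cis(292°)


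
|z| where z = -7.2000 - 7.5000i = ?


|z| = sqrt((-7.2)^2 + (-7.5)^2) = sqrt(51.84 + 56.25) = sqrt(108.09) = 10.3966

|z| = 10.3966


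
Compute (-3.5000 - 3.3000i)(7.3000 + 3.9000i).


Real = -3.5*7.3 - (-3.3)*3.9 = -25.55 - (-12.87) = -12.68
Imag = -3.5*3.9 + 7.3*(-3.3) = -13.65 - (24.09) = -37.74

-12.6800 - 37.7400i


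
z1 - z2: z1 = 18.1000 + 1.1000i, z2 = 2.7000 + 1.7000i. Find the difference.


Real: 18.1 - 2.7 = 15.4
Imag: 1.1 - 1.7 = -0.6

15.4000 - 0.6000i


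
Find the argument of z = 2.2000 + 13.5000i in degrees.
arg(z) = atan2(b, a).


Re = 2.2, Im = 13.5
arg = atan2(13.5, 2.2) = 80.7443 degrees

arg(z) = 80.7443 degrees


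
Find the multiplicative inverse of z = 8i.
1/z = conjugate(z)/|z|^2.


|z|^2 = 0+64 = 64
1/z = (0 - 8i)/64

1/z = 0 - 0.1250i


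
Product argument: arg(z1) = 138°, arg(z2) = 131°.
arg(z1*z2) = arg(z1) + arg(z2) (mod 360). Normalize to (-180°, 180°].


arg(z1*z2) = 138° + 131° = 269°
Normalized to (-180°, 180°]: -91°

-91°


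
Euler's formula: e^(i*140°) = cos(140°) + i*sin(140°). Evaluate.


cos(140°) = -0.7660
sin(140°) = 0.6428

e^(i*140°) = -0.7660 + 0.6428i


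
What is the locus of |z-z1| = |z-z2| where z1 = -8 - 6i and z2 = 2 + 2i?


Equal distances means the locus is the perpendicular bisector of z1 and z2.
Midpoint = ((-8+2)/2, (-6+2)/2) = (-3.0000, -2.0000)

Perpendicular bisector through (-3.0000, -2.0000)


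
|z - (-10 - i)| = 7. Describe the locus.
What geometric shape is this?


|z - z0| = r is a circle with center z0 and radius r.
Center = (-10, -1), radius = 7

Circle with center (-10, -1) and radius 7


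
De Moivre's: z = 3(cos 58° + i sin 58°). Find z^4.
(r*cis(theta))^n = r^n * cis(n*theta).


r^4 = 3^4 = 81
n*theta = 4*58° = 232° = 232° (mod 360)
a = 81*cos(232°) = -49.8686
b = 81*sin(232°) = -63.8289

81 cis(232°) = -49.8686 - 63.8289i


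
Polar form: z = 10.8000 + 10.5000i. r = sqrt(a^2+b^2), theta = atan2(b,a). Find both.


r = sqrt(116.64+110.25) = sqrt(226.89) = 15.0629
theta = atan2(10.5, 10.8) = 44.1931 degrees

r = 15.0629, theta = 44.1931 degrees


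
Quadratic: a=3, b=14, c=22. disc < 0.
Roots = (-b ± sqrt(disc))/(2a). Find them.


disc = 14^2 - 4*3*22 = 196 - 264 = -68
sqrt(|disc|) = sqrt(68) = 8.2462
Real part = -14/(2*3) = -2.3333
Imag part = 8.2462/(2*3) = 1.3744

-2.3333 ± 1.3744i


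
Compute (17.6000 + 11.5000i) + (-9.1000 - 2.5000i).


Real: 17.6 - 9.1 = 8.5
Imag: 11.5 - 2.5 = 9

8.5000 + 9.0000i


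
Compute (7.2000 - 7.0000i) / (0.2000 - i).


Conjugate of z2 = 0.2000 + i
Numerator: (7.2000 - 7.0000i)(0.2000 + i) = 8.4400 + 5.8000i
Denominator: 0.2^2 + (-1)^2 = 1.04
Result = (8.4400 + 5.8000i)/1.04

8.1154 + 5.5769i


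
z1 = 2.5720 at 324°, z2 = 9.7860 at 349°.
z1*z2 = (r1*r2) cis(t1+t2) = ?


r = 2.5720 * 9.7860 = 25.1696
theta = 324° + 349° = 673° = 313° (mod 360)

25.1696 cis(313°)


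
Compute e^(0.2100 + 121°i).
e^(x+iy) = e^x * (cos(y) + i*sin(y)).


e^0.2100 = 1.2337
cos(121°) = -0.515
sin(121°) = 0.8572
Real = 1.2337*(-0.515) = -0.6354
Imag = 1.2337*0.8572 = 1.0575

-0.6354 + 1.0575i


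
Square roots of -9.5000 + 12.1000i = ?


|z| = sqrt(90.25+146.41) = 15.3838
sqrt((|z|+a)/2) = sqrt((15.3838+(-9.5))/2) = sqrt(2.9419) = 1.7152
sqrt((|z|-a)/2) = sqrt((15.3838-(-9.5))/2) = sqrt(12.4419) = 3.5273

±(1.7152 + 3.5273i) i.e. 1.7152 + 3.5273i and -1.7152 - 3.5273i


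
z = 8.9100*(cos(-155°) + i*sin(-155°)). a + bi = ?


a = 8.9100*cos(-155°) = 8.9100*(-0.90631) = -8.0752
b = 8.9100*sin(-155°) = 8.9100*(-0.42262) = -3.7655

-8.0752 - 3.7655i


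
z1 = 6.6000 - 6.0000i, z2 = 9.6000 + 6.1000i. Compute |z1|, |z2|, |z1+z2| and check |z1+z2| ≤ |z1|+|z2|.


|z1| = sqrt(6.6^2 + (-6)^2) = sqrt(79.56) = 8.9196
|z2| = sqrt(9.6^2 + 6.1^2) = sqrt(129.37) = 11.3741
z1+z2 = 16.2000 + 0.1000i
|z1+z2| = sqrt(262.45) = 16.2003
|z1|+|z2| = 8.9196 + 11.3741 = 20.2937

|z1+z2| = 16.2003 ≤ |z1|+|z2| = 20.2937 (verified)


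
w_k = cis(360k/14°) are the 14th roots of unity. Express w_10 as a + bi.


Angle = 360*10/14 = 257.1429°
a = cos(257.1429°) = -0.2225
b = sin(257.1429°) = -0.9749

-0.2225 - 0.9749i


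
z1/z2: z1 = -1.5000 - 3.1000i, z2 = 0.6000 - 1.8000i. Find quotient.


Conjugate of z2 = 0.6000 + 1.8000i
Numerator: (-1.5000 - 3.1000i)(0.6000 + 1.8000i) = 4.6800 - 4.5600i
Denominator: 0.6^2 + (-1.8)^2 = 3.6
Result = (4.6800 - 4.5600i)/3.6

1.3000 - 1.2667i


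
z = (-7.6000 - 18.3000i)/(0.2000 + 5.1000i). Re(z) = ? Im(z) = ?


Multiply by conjugate: (-7.6000 - 18.3000i)(0.2000 - 5.1000i) / (0.2^2 + 5.1^2)
Numerator real = -7.6*0.2 - (18.3)*5.1 = -94.85
Numerator imag = -18.3*0.2 - (-7.6)*5.1 = 35.1
Denominator = 26.05
Re(z) = -94.85/26.05 = -3.6411
Im(z) = 35.1/26.05 = 1.3474

Re(z) = -3.6411, Im(z) = 1.3474


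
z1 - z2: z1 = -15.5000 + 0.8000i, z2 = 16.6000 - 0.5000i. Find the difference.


Real: -15.5 - 16.6 = -32.1
Imag: 0.8 + 0.5 = 1.3

-32.1000 + 1.3000i


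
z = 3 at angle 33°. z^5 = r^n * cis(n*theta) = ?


r^5 = 3^5 = 243
n*theta = 5*33° = 165° = 165° (mod 360)
a = 243*cos(165°) = -234.7200
b = 243*sin(165°) = 62.8930

243 cis(165°) = -234.7200 + 62.8930i


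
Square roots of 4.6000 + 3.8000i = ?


|z| = sqrt(21.16+14.44) = 5.9666
sqrt((|z|+a)/2) = sqrt((5.9666+4.6)/2) = sqrt(5.2833) = 2.2985
sqrt((|z|-a)/2) = sqrt((5.9666-4.6)/2) = sqrt(0.6833) = 0.8266

±(2.2985 + 0.8266i) i.e. 2.2985 + 0.8266i and -2.2985 - 0.8266i


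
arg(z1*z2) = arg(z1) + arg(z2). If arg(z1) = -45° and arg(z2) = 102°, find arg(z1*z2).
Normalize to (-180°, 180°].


arg(z1*z2) = -45° + 102° = 57°
Normalized to (-180°, 180°]: 57°

57°


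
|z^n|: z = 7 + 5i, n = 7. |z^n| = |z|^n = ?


|z| = sqrt(49+25) = sqrt(74) = 8.6023
|z^7| = |z|^7 = (sqrt(74))^7 = 74^3 * sqrt(74) = 405224*sqrt(74)

|z^7| = 405224*sqrt(74) ≈ 3485868.6540


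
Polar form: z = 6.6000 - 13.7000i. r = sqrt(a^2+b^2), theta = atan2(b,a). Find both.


r = sqrt(43.56+187.69) = sqrt(231.25) = 15.2069
theta = atan2(-13.7, 6.6) = -64.2775 degrees

r = 15.2069, theta = -64.2775 degrees


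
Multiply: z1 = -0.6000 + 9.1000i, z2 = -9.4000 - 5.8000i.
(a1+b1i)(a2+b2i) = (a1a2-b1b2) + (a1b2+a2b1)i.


Real = -0.6*(-9.4) - 9.1*(-5.8) = 5.64 - (-52.78) = 58.42
Imag = -0.6*(-5.8) - (9.4)*9.1 = 3.48 - (85.54) = -82.06

58.4200 - 82.0600i


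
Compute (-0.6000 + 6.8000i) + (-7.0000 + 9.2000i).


Real: -0.6 - 7 = -7.6
Imag: 6.8 + 9.2 = 16

-7.6000 + 16.0000i


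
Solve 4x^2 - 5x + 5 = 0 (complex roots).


disc = (-5)^2 - 4*4*5 = 25 - 80 = -55
sqrt(|disc|) = sqrt(55) = 7.4162
Real part = 5/(2*4) = 0.6250
Imag part = 7.4162/(2*4) = 0.9270

0.6250 ± 0.9270i


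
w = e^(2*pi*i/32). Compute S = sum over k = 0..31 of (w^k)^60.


The roots are w_k = w^k with w = e^(2*pi*i/32), and (w^k)^60 = (w^60)^k.
So S = 1 + u + u^2 + ... + u^(31) with u = w^60.
60 = 1*32 + 28, so 60 is not a multiple of 32: u = (w^32)^1 * w^28 = w^28 ≠ 1 (w is a primitive 32th root), while u^32 = (w^32)^60 = 1.
Geometric series: S = (1 - u^32)/(1 - u) = (1 - 1)/(1 - u) = 0

S = 0


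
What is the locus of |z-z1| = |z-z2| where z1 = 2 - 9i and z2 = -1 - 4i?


Equal distances means the locus is the perpendicular bisector of z1 and z2.
Midpoint = ((2+(-1))/2, (-9+(-4))/2) = (0.5000, -6.5000)

Perpendicular bisector through (0.5000, -6.5000)


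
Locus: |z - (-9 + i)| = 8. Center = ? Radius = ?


|z - z0| = r is a circle with center z0 and radius r.
Center = (-9, 1), radius = 8

Circle with center (-9, 1) and radius 8


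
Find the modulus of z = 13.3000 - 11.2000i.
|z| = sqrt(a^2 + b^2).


|z| = sqrt(13.3^2 + (-11.2)^2) = sqrt(176.89 + 125.44) = sqrt(302.33) = 17.3876

|z| = 17.3876


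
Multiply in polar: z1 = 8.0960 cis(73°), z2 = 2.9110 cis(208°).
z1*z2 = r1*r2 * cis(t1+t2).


r = 8.0960 * 2.9110 = 23.5675
theta = 73° + 208° = 281° = 281° (mod 360)

23.5675 cis(281°)


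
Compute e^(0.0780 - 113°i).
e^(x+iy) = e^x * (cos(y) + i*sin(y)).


e^0.0780 = 1.0811
cos(-113°) = -0.3907
sin(-113°) = -0.9205
Real = 1.0811*(-0.3907) = -0.4224
Imag = 1.0811*(-0.9205) = -0.9952

-0.4224 - 0.9952i


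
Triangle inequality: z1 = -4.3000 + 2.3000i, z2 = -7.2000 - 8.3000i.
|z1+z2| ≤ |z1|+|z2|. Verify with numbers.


|z1| = sqrt((-4.3)^2 + 2.3^2) = sqrt(23.78) = 4.8765
|z2| = sqrt((-7.2)^2 + (-8.3)^2) = sqrt(120.73) = 10.9877
z1+z2 = -11.5000 - 6.0000i
|z1+z2| = sqrt(168.25) = 12.9711
|z1|+|z2| = 4.8765 + 10.9877 = 15.8642

|z1+z2| = 12.9711 ≤ |z1|+|z2| = 15.8642 (verified)


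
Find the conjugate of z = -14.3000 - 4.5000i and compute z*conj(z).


z_bar = -14.3000 + 4.5000i
z*z_bar = (-14.3)^2 + (-4.5)^2 = 204.49 + 20.25 = 224.74

z_bar = -14.3000 + 4.5000i, z*z_bar = 224.74


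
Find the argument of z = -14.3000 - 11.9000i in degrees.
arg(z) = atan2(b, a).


Re = -14.3, Im = -11.9
arg = atan2(-11.9, -14.3) = -140.2339 degrees

arg(z) = -140.2339 degrees


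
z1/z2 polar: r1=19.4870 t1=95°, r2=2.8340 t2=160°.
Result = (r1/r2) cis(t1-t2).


r = 19.4870 / 2.8340 = 6.8761
theta = 95° - 160° = -65° = 295° (mod 360)

6.8761 cis(295°)


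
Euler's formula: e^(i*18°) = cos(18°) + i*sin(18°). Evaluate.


cos(18°) = 0.9511
sin(18°) = 0.3090

e^(i*18°) = 0.9511 + 0.3090i


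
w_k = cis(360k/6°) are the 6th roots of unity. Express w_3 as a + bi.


Angle = 360*3/6 = 180°
a = cos(180°) = -1.0000
b = sin(180°) = 0

-1.0000 + 0i


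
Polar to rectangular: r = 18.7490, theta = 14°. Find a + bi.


a = 18.7490*cos(14°) = 18.7490*0.970296 = 18.1921
b = 18.7490*sin(14°) = 18.7490*0.24192 = 4.5358

18.1921 + 4.5358i


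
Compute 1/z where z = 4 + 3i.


|z|^2 = 16+9 = 25
1/z = (4 - 3i)/25

1/z = 0.1600 - 0.1200i


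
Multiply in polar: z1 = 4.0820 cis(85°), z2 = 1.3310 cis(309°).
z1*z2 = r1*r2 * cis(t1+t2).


r = 4.0820 * 1.3310 = 5.4331
theta = 85° + 309° = 394° = 34° (mod 360)

5.4331 cis(34°)


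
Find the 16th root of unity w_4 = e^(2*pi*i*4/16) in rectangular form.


Angle = 360*4/16 = 90°
a = cos(90°) = 0
b = sin(90°) = 1.0000

0 + 1.0000i


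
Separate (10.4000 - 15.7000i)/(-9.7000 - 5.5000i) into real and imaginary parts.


Multiply by conjugate: (10.4000 - 15.7000i)(-9.7000 + 5.5000i) / ((-9.7)^2 + (-5.5)^2)
Numerator real = 10.4*(-9.7) - (15.7)*(-5.5) = -14.53
Numerator imag = -15.7*(-9.7) - 10.4*(-5.5) = 209.49
Denominator = 124.34
Re(z) = -14.53/124.34 = -0.1169
Im(z) = 209.49/124.34 = 1.6848

Re(z) = -0.1169, Im(z) = 1.6848


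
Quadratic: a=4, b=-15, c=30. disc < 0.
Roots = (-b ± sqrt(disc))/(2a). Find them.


disc = (-15)^2 - 4*4*30 = 225 - 480 = -255
sqrt(|disc|) = sqrt(255) = 15.9687
Real part = 15/(2*4) = 1.8750
Imag part = 15.9687/(2*4) = 1.9961

1.8750 ± 1.9961i


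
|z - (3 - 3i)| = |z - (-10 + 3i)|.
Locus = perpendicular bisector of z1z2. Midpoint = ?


Equal distances means the locus is the perpendicular bisector of z1 and z2.
Midpoint = ((3+(-10))/2, (-3+3)/2) = (-3.5000, 0)

Perpendicular bisector through (-3.5000, 0)


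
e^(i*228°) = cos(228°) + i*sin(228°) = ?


cos(228°) = -0.6691
sin(228°) = -0.7431

e^(i*228°) = -0.6691 - 0.7431i


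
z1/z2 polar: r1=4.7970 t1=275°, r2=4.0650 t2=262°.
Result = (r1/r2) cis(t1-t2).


r = 4.7970 / 4.0650 = 1.1801
theta = 275° - 262° = 13° = 13° (mod 360)

1.1801 cis(13°)


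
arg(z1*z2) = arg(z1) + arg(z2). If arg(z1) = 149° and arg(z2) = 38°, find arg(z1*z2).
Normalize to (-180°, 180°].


arg(z1*z2) = 149° + 38° = 187°
Normalized to (-180°, 180°]: -173°

-173°


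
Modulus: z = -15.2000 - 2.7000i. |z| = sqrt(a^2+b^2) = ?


|z| = sqrt((-15.2)^2 + (-2.7)^2) = sqrt(231.04 + 7.29) = sqrt(238.33) = 15.4379

|z| = 15.4379


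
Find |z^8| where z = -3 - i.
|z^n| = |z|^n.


|z| = sqrt(9+1) = sqrt(10) = 3.1623
|z^8| = |z|^8 = (sqrt(10))^8 = 10^4 = 10000

|z^8| = 10000


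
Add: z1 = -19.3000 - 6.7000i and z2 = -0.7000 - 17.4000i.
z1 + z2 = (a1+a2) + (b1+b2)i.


Real: -19.3 - 0.7 = -20
Imag: -6.7 - 17.4 = -24.1

-20.0000 - 24.1000i


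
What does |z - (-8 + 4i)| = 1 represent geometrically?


|z - z0| = r is a circle with center z0 and radius r.
Center = (-8, 4), radius = 1

Circle with center (-8, 4) and radius 1


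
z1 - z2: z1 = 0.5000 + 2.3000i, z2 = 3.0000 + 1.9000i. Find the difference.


Real: 0.5 - 3 = -2.5
Imag: 2.3 - 1.9 = 0.4

-2.5000 + 0.4000i


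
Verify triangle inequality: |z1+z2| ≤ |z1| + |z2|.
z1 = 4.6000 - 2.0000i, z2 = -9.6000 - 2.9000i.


|z1| = sqrt(4.6^2 + (-2)^2) = sqrt(25.16) = 5.0160
|z2| = sqrt((-9.6)^2 + (-2.9)^2) = sqrt(100.57) = 10.0285
z1+z2 = -5.0000 - 4.9000i
|z1+z2| = sqrt(49.01) = 7.0007
|z1|+|z2| = 5.0160 + 10.0285 = 15.0445

|z1+z2| = 7.0007 ≤ |z1|+|z2| = 15.0445 (verified)


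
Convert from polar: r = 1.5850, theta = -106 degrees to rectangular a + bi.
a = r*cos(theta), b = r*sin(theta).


a = 1.5850*cos(-106°) = 1.5850*(-0.27564) = -0.4369
b = 1.5850*sin(-106°) = 1.5850*(-0.96126) = -1.5236

-0.4369 - 1.5236i


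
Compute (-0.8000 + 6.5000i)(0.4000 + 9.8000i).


Real = -0.8*0.4 - 6.5*9.8 = -0.32 - 63.7 = -64.02
Imag = -0.8*9.8 + 0.4*6.5 = -7.84 + 2.6 = -5.24

-64.0200 - 5.2400i


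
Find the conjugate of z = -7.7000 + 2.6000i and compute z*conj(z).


z_bar = -7.7000 - 2.6000i
z*z_bar = (-7.7)^2 + 2.6^2 = 59.29 + 6.76 = 66.05

z_bar = -7.7000 - 2.6000i, z*z_bar = 66.05


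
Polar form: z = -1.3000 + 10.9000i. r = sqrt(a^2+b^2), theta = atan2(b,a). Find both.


r = sqrt(1.69+118.81) = sqrt(120.5) = 10.9772
theta = atan2(10.9, -1.3) = 96.8013 degrees

r = 10.9772, theta = 96.8013 degrees


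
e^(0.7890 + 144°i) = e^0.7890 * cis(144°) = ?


e^0.7890 = 2.2012
cos(144°) = -0.809
sin(144°) = 0.58779
Real = 2.2012*(-0.809) = -1.7808
Imag = 2.2012*0.58779 = 1.2938

-1.7808 + 1.2938i
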